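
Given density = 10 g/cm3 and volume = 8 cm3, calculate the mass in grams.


Using mass = density * volume
Density = 10 g/cm3
Volume = 8 cm3
Mass = 10 * 8
= 80 g

80


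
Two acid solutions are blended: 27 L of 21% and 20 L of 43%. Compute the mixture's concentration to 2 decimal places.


Solute in mixture 1 = 21% of 27 L = 27*21/100 = 567/100 L
Solute in mixture 2 = 43% of 20 L = 20*43/100 = 43/5 L
Total solute = 567/100 + 43/5 = 1427/100 L
Total volume = 27 + 20 = 47 L
Final concentration = 1427/100/47 * 100 = 30.36%

30.36


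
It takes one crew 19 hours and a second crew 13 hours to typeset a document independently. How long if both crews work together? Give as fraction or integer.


Rate of A = 1/19 job per hour
Rate of B = 1/13 job per hour
Combined rate = 1/19 + 1/13
Find common denominator: (13 + 19)/(19*13) = 32/247
Combined rate = 32/247 job per hour
Time together = 1 / (32/247) = 247/32 hours

247/32


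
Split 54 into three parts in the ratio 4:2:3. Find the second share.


Ratio = 4:2:3
Total parts = 4 + 2 + 3 = 9
Value per part = 54 / 9 = 6
First share = 4 * 6 = 24
Middle share = 2 * 6 = 12
Third share = 3 * 6 = 18

12


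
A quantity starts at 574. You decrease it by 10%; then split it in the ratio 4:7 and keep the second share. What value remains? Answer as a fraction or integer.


Start with 574.
Step 1: Decrease by 10%: 574 * 90/100 = 2583/5
Step 2: Split 4:7, second share = 2583/5 * 7/11 = 18081/55
Final result = 18081/55

18081/55


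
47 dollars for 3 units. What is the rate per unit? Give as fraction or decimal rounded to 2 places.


Total dollars = 47
Number of units = 3
Unit rate = 47 / 3
= 15.67 dollars per unit

15.67


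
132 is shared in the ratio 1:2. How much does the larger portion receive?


Total parts = 1 + 2 = 3
Value per part = 132 / 3 = 44
First share = 1 * 44 = 44
Second share = 2 * 44 = 88
Larger share = 88

88


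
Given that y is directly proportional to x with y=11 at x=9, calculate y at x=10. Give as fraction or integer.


Direct proportion: y = kx
Find k: k = 11/9 = 11/9
Compute y at x=10: y = 11/9 * 10
y = 110/9

110/9


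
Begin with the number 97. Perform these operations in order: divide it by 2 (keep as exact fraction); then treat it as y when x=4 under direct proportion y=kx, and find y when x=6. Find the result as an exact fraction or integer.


Start with 97.
Step 1: Divide by 2: 97 / 2 = 97/2
Step 2: Direct prop: k = (97/2)/4; new y = k*6 = 97/2*6/4 = 291/4
Final result = 291/4

291/4


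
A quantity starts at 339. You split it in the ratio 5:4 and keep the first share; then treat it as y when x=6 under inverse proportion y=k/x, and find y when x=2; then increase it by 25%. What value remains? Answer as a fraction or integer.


Start with 339.
Step 1: Split 5:4, first share = 339 * 5/9 = 565/3
Step 2: Inverse prop: k = (565/3)*6; new y = k/2 = 565/3*6/2 = 565
Step 3: Increase by 25%: 565 * 125/100 = 2825/4
Final result = 2825/4

2825/4


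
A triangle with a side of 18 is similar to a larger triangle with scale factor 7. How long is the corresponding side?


Similar triangles have proportional sides
Scale factor = 7
Smaller side = 18
Corresponding larger side = 18 * 7
= 126

126


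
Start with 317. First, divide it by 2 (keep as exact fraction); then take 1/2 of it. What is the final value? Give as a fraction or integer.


Start with 317.
Step 1: Divide by 2: 317 / 2 = 317/2
Step 2: Take 1/2: 317/2 * 1/2 = 317/4
Final result = 317/4

317/4


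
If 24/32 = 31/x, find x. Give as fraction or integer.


Setting up: 24/32 = 31/x
Cross multiply: 24 * x = 32 * 31
24x = 992
x = 992/24
x = 124/3

124/3


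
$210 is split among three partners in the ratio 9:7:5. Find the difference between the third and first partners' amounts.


Total parts = 9 + 7 + 5 = 21
Value per part = 210 / 21 = 10
Shares: 9*10=90, 7*10=70, 5*10=50
Third share = 50, first share = 90
Difference = |50 - 90| = 40

40


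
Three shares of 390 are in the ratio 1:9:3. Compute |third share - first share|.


Total parts = 1 + 9 + 3 = 13
Value per part = 390 / 13 = 30
Shares: 1*30=30, 9*30=270, 3*30=90
Third share = 90, first share = 30
Difference = |90 - 30| = 60

60


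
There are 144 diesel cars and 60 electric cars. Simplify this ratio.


Find GCD(144, 60)
GCD = 12
Divide both by 12: 144/12 = 12, 60/12 = 5
Simplified ratio = 12:5

12:5


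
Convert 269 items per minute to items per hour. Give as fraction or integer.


Converting from per minute to per hour
Rate = 269 items per minute
Multiply by 60: 269 * 60
= 16140 items per hour

16140


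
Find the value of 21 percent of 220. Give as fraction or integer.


Compute 21% of 220
Convert percentage: 21% = 21/100
Multiply: 220 * 21/100
= 4620/100
= 231/5

231/5


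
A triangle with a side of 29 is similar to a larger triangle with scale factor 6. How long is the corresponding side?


Similar triangles have proportional sides
Scale factor = 6
Smaller side = 29
Corresponding larger side = 29 * 6
= 174

174


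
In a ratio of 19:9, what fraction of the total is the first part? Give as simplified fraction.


Total parts = 19 + 9 = 28
First part fraction = 19/28
Simplify: 19/28 = 19/28

19/28


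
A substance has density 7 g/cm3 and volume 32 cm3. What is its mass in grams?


Using mass = density * volume
Density = 7 g/cm3
Volume = 32 cm3
Mass = 7 * 32
= 224 g

224


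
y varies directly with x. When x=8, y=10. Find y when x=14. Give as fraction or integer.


Direct proportion: y = kx
Find k: k = 10/8 = 5/4
Compute y at x=14: y = 5/4 * 14
y = 35/2

35/2


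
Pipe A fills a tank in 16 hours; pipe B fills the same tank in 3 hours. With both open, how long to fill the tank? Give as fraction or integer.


Rate of A = 1/16 job per hour
Rate of B = 1/3 job per hour
Combined rate = 1/16 + 1/3
Find common denominator: (3 + 16)/(16*3) = 19/48
Combined rate = 19/48 job per hour
Time together = 1 / (19/48) = 48/19 hours

48/19


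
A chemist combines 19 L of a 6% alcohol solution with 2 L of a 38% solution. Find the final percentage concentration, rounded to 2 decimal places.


Solute in mixture 1 = 6% of 19 L = 19*6/100 = 57/50 L
Solute in mixture 2 = 38% of 2 L = 2*38/100 = 19/25 L
Total solute = 57/50 + 19/25 = 19/10 L
Total volume = 19 + 2 = 21 L
Final concentration = 19/10/21 * 100 = 9.05%

9.05


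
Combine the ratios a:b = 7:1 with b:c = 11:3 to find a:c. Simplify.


Given a:b = 7:1 and b:c = 11:3
Make b consistent. Multiply first ratio by 11: a:b = 77:11
Multiply second ratio by 1: b:c = 11:3
Now b = 11 in both, so a:b:c = 77:11:3
Therefore a:c = 77:3
Simplify by GCD: a:c = 77:3

77:3


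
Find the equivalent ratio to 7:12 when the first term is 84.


Original ratio: 7:12
First term target: 84
Scale factor = 84 / 7 = 12
Multiply second term: 12 * 12 = 144
Equivalent ratio = 84:144

84:144


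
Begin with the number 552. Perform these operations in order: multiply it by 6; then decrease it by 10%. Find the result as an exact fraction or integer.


Start with 552.
Step 1: Multiply by 6: 552 * 6 = 3312
Step 2: Decrease by 10%: 3312 * 90/100 = 14904/5
Final result = 14904/5

14904/5


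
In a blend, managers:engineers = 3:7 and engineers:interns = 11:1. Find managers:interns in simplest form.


Given a:b = 3:7 and b:c = 11:1
Make b consistent. Multiply first ratio by 11: a:b = 33:77
Multiply second ratio by 7: b:c = 77:7
Now b = 77 in both, so a:b:c = 33:77:7
Therefore a:c = 33:7
Simplify by GCD: a:c = 33:7

33:7


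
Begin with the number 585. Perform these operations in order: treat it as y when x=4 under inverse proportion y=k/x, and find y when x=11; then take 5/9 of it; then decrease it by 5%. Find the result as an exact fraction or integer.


Start with 585.
Step 1: Inverse prop: k = (585)*4; new y = k/11 = 585*4/11 = 2340/11
Step 2: Take 5/9: 2340/11 * 5/9 = 1300/11
Step 3: Decrease by 5%: 1300/11 * 95/100 = 1235/11
Final result = 1235/11

1235/11


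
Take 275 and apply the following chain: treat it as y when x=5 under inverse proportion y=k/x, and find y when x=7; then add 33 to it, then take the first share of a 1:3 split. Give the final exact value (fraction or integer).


Start with 275.
Step 1: Inverse prop: k = (275)*5; new y = k/7 = 275*5/7 = 1375/7
Step 2: Add 33: 1375/7+33=1606/7; split 1:3 first = 1606/7*1/4 = 803/14
Final result = 803/14

803/14


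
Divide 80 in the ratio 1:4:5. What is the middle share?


Ratio = 1:4:5
Total parts = 1 + 4 + 5 = 10
Value per part = 80 / 10 = 8
First share = 1 * 8 = 8
Middle share = 4 * 8 = 32
Third share = 5 * 8 = 40

32


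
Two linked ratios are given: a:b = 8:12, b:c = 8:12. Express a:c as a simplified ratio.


Given a:b = 8:12 and b:c = 8:12
Make b consistent. Multiply first ratio by 8: a:b = 64:96
Multiply second ratio by 12: b:c = 96:144
Now b = 96 in both, so a:b:c = 64:96:144
Therefore a:c = 64:144
Simplify by GCD: a:c = 4:9

4:9


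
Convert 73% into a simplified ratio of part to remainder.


Part = 73%, Remainder = 27%
Ratio = 73:27
GCD(73, 27) = 1
Simplify: 73:27 = 73:27

73:27


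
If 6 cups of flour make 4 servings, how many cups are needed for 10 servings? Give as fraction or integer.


Original: 6 cups for 4 servings
Target servings = 10
Scaling factor = 10/4
New amount = 6 * 10/4
= 60/4
= 15 cups

15


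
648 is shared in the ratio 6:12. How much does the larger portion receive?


Total parts = 6 + 12 = 18
Value per part = 648 / 18 = 36
First share = 6 * 36 = 216
Second share = 12 * 36 = 432
Larger share = 432

432


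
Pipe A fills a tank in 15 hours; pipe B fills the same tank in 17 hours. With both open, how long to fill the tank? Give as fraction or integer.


Rate of A = 1/15 job per hour
Rate of B = 1/17 job per hour
Combined rate = 1/15 + 1/17
Find common denominator: (17 + 15)/(15*17) = 32/255
Combined rate = 32/255 job per hour
Time together = 1 / (32/255) = 255/32 hours

255/32


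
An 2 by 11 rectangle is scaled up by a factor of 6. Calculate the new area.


Original dimensions: 2 x 11
Enlargement factor = 6
New width = 2 * 6 = 12
New height = 11 * 6 = 66
New area = 12 * 66 = 792

792


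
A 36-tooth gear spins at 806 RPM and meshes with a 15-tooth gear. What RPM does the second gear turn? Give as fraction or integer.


Gear ratio: teeth_A * RPM_A = teeth_B * RPM_B
36 * 806 = 15 * RPM_B
29016 = 15 * RPM_B
RPM_B = 29016 / 15
RPM_B = 9672/5

9672/5


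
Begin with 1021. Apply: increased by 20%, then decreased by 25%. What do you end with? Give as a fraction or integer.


Start: 1021
Step 1: increase by 20% => multiply by 120/100
  1021 * 120/100 = 6126/5
Step 2: decrease by 25% => multiply by 75/100
  6126/5 * 75/100 = 9189/10
Final value = 9189/10

9189/10


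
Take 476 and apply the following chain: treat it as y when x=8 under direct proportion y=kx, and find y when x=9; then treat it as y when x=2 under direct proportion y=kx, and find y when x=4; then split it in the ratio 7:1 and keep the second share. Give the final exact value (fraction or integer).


Start with 476.
Step 1: Direct prop: k = (476)/8; new y = k*9 = 476*9/8 = 1071/2
Step 2: Direct prop: k = (1071/2)/2; new y = k*4 = 1071/2*4/2 = 1071
Step 3: Split 7:1, second share = 1071 * 1/8 = 1071/8
Final result = 1071/8

1071/8


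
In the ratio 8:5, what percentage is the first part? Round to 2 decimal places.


Total parts = 8 + 5 = 13
First part fraction = 8/13
Percentage = (8/13) * 100
= 0.615385 * 100
= 61.54%

61.54


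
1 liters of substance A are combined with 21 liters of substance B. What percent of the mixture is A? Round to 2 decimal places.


Volume of A = 1 L
Volume of B = 21 L
Total volume = 1 + 21 = 22 L
Percentage of A = (1/22) * 100
= 4.55%

4.55


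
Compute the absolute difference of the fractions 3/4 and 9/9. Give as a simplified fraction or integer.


Simplify: 3/4 = 3/4 and 9/9 = 1
Find common denominator: LCD = 4
Convert: 3/4 and 4/4
Difference = |3 - 4|/4 = 1/4
Simplified = 1/4

1/4


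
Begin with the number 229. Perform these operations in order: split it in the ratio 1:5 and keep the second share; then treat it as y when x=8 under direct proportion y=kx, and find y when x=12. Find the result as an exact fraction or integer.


Start with 229.
Step 1: Split 1:5, second share = 229 * 5/6 = 1145/6
Step 2: Direct prop: k = (1145/6)/8; new y = k*12 = 1145/6*12/8 = 1145/4
Final result = 1145/4

1145/4


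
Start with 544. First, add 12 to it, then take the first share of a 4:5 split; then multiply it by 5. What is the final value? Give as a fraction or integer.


Start with 544.
Step 1: Add 12: 544+12=556; split 4:5 first = 556*4/9 = 2224/9
Step 2: Multiply by 5: 2224/9 * 5 = 11120/9
Final result = 11120/9

11120/9


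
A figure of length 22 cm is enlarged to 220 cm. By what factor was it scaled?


Original length = 22 cm
Scaled length = 220 cm
Scale factor = 220 / 22
= 10

10


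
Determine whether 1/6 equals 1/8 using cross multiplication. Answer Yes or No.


Cross multiply to check 1/6 = 1/8
Left cross product: 1 * 8 = 8
Right cross product: 6 * 1 = 6
8 != 6
Not equal, so proportions differ => No

No


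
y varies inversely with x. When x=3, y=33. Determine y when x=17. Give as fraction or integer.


Inverse proportion: y = k/x
Find k: k = 3 * 33 = 99
Compute y at x=17: y = 99/17
y = 99/17

99/17


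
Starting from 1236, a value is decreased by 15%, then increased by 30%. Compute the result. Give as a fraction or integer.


Start: 1236
Step 1: decrease by 15% => multiply by 85/100
  1236 * 85/100 = 5253/5
Step 2: increase by 30% => multiply by 130/100
  5253/5 * 130/100 = 68289/50
Final value = 68289/50

68289/50


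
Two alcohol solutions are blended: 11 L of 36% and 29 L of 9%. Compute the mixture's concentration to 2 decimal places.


Solute in mixture 1 = 36% of 11 L = 11*36/100 = 99/25 L
Solute in mixture 2 = 9% of 29 L = 29*9/100 = 261/100 L
Total solute = 99/25 + 261/100 = 657/100 L
Total volume = 11 + 29 = 40 L
Final concentration = 657/100/40 * 100 = 16.43%

16.43


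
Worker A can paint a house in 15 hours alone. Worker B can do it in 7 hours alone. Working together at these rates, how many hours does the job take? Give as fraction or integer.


Rate of A = 1/15 job per hour
Rate of B = 1/7 job per hour
Combined rate = 1/15 + 1/7
Find common denominator: (7 + 15)/(15*7) = 22/105
Combined rate = 22/105 job per hour
Time together = 1 / (22/105) = 105/22 hours

105/22


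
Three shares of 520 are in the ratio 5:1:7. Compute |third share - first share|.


Total parts = 5 + 1 + 7 = 13
Value per part = 520 / 13 = 40
Shares: 5*40=200, 1*40=40, 7*40=280
Third share = 280, first share = 200
Difference = |280 - 200| = 80

80


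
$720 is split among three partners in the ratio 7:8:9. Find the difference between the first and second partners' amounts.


Total parts = 7 + 8 + 9 = 24
Value per part = 720 / 24 = 30
Shares: 7*30=210, 8*30=240, 9*30=270
First share = 210, second share = 240
Difference = |210 - 240| = 30

30


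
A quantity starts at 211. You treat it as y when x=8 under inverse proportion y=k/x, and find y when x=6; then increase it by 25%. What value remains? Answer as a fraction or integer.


Start with 211.
Step 1: Inverse prop: k = (211)*8; new y = k/6 = 211*8/6 = 844/3
Step 2: Increase by 25%: 844/3 * 125/100 = 1055/3
Final result = 1055/3

1055/3


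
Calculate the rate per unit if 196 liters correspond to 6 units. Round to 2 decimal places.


Total liters = 196
Number of units = 6
Unit rate = 196 / 6
= 32.67 liters per unit

32.67


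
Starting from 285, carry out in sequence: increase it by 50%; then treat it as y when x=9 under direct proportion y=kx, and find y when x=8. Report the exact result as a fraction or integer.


Start with 285.
Step 1: Increase by 50%: 285 * 150/100 = 855/2
Step 2: Direct prop: k = (855/2)/9; new y = k*8 = 855/2*8/9 = 380
Final result = 380

380


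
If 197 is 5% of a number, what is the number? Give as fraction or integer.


Given: 197 is 5% of the whole
Set up: 197 = 5/100 * whole
whole = 197 * 100 / 5
whole = 19700 / 5
whole = 3940

3940


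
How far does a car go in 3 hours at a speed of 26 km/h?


Using distance = speed * time
Speed = 26 km/h
Time = 3 hours
Distance = 26 * 3
= 78 km

78


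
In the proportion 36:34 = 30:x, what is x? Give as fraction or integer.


Setting up: 36/34 = 30/x
Cross multiply: 36 * x = 34 * 30
36x = 1020
x = 1020/36
x = 85/3

85/3


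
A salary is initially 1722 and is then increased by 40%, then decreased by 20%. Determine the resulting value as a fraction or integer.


Start: 1722
Step 1: increase by 40% => multiply by 140/100
  1722 * 140/100 = 12054/5
Step 2: decrease by 20% => multiply by 80/100
  12054/5 * 80/100 = 48216/25
Final value = 48216/25

48216/25


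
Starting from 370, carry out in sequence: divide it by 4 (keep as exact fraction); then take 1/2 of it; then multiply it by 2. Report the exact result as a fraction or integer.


Start with 370.
Step 1: Divide by 4: 370 / 4 = 185/2
Step 2: Take 1/2: 185/2 * 1/2 = 185/4
Step 3: Multiply by 2: 185/4 * 2 = 185/2
Final result = 185/2

185/2


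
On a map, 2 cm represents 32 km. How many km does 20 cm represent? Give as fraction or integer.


Map scale: 2 cm = 32 km
Measured distance on map = 20 cm
Set up proportion: 20 * 32 / 2
= 640 / 2
= 320 km

320


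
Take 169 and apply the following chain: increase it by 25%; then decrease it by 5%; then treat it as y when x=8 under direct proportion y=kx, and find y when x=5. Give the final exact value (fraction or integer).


Start with 169.
Step 1: Increase by 25%: 169 * 125/100 = 845/4
Step 2: Decrease by 5%: 845/4 * 95/100 = 3211/16
Step 3: Direct prop: k = (3211/16)/8; new y = k*5 = 3211/16*5/8 = 16055/128
Final result = 16055/128

16055/128


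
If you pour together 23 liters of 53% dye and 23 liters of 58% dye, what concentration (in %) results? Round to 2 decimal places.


Solute in mixture 1 = 53% of 23 L = 23*53/100 = 1219/100 L
Solute in mixture 2 = 58% of 23 L = 23*58/100 = 667/50 L
Total solute = 1219/100 + 667/50 = 2553/100 L
Total volume = 23 + 23 = 46 L
Final concentration = 2553/100/46 * 100 = 55.50%

55.50


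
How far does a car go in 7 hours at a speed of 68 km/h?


Using distance = speed * time
Speed = 68 km/h
Time = 7 hours
Distance = 68 * 7
= 476 km

476


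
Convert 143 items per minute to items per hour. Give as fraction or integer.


Converting from per minute to per hour
Rate = 143 items per minute
Multiply by 60: 143 * 60
= 8580 items per hour

8580


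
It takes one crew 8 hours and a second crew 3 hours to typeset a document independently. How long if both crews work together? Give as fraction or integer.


Rate of A = 1/8 job per hour
Rate of B = 1/3 job per hour
Combined rate = 1/8 + 1/3
Find common denominator: (3 + 8)/(8*3) = 11/24
Combined rate = 11/24 job per hour
Time together = 1 / (11/24) = 24/11 hours

24/11


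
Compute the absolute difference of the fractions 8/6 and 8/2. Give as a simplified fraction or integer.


Simplify: 8/6 = 4/3 and 8/2 = 4
Find common denominator: LCD = 3
Convert: 4/3 and 12/3
Difference = |4 - 12|/3 = 8/3
Simplified = 8/3

8/3


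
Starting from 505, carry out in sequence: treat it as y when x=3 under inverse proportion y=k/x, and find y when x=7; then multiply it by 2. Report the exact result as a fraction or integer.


Start with 505.
Step 1: Inverse prop: k = (505)*3; new y = k/7 = 505*3/7 = 1515/7
Step 2: Multiply by 2: 1515/7 * 2 = 3030/7
Final result = 3030/7

3030/7


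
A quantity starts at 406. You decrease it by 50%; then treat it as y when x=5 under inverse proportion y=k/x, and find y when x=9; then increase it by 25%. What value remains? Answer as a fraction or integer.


Start with 406.
Step 1: Decrease by 50%: 406 * 50/100 = 203
Step 2: Inverse prop: k = (203)*5; new y = k/9 = 203*5/9 = 1015/9
Step 3: Increase by 25%: 1015/9 * 125/100 = 5075/36
Final result = 5075/36

5075/36


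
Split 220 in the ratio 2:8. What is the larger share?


Total parts = 2 + 8 = 10
Value per part = 220 / 10 = 22
First share = 2 * 22 = 44
Second share = 8 * 22 = 176
Larger share = 176

176


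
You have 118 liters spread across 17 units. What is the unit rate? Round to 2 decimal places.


Total liters = 118
Number of units = 17
Unit rate = 118 / 17
= 6.94 liters per unit

6.94


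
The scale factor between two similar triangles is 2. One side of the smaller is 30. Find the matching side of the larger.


Similar triangles have proportional sides
Scale factor = 2
Smaller side = 30
Corresponding larger side = 30 * 2
= 60

60


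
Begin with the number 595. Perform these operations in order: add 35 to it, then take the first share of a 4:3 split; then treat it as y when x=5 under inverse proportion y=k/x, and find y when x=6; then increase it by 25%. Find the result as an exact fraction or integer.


Start with 595.
Step 1: Add 35: 595+35=630; split 4:3 first = 630*4/7 = 360
Step 2: Inverse prop: k = (360)*5; new y = k/6 = 360*5/6 = 300
Step 3: Increase by 25%: 300 * 125/100 = 375
Final result = 375

375


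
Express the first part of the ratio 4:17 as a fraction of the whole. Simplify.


Total parts = 4 + 17 = 21
First part fraction = 4/21
Simplify: 4/21 = 4/21

4/21


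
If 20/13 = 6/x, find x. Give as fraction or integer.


Setting up: 20/13 = 6/x
Cross multiply: 20 * x = 13 * 6
20x = 78
x = 78/20
x = 39/10

39/10


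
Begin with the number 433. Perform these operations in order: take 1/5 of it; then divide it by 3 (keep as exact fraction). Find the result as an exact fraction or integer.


Start with 433.
Step 1: Take 1/5: 433 * 1/5 = 433/5
Step 2: Divide by 3: 433/5 / 3 = 433/15
Final result = 433/15

433/15


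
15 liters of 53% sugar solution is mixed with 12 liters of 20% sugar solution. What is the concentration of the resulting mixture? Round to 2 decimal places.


Solute in mixture 1 = 53% of 15 L = 15*53/100 = 159/20 L
Solute in mixture 2 = 20% of 12 L = 12*20/100 = 12/5 L
Total solute = 159/20 + 12/5 = 207/20 L
Total volume = 15 + 12 = 27 L
Final concentration = 207/20/27 * 100 = 38.33%

38.33


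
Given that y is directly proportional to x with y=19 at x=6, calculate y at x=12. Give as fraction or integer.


Direct proportion: y = kx
Find k: k = 19/6 = 19/6
Compute y at x=12: y = 19/6 * 12
y = 38

38


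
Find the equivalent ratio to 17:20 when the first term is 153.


Original ratio: 17:20
First term target: 153
Scale factor = 153 / 17 = 9
Multiply second term: 20 * 9 = 180
Equivalent ratio = 153:180

153:180


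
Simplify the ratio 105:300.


Find GCD(105, 300)
GCD = 15
Divide both by 15: 105/15 = 7, 300/15 = 20
Simplified ratio = 7:20

7:20


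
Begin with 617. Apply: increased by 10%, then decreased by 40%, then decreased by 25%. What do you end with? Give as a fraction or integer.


Start: 617
Step 1: increase by 10% => multiply by 110/100
  617 * 110/100 = 6787/10
Step 2: decrease by 40% => multiply by 60/100
  6787/10 * 60/100 = 20361/50
Step 3: decrease by 25% => multiply by 75/100
  20361/50 * 75/100 = 61083/200
Final value = 61083/200

61083/200


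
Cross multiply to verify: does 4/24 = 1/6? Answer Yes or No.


Cross multiply to check 4/24 = 1/6
Left cross product: 4 * 6 = 24
Right cross product: 24 * 1 = 24
24 = 24
Equal, so proportions match => Yes

Yes


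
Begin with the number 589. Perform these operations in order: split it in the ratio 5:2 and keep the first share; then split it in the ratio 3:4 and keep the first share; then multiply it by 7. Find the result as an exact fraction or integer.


Start with 589.
Step 1: Split 5:2, first share = 589 * 5/7 = 2945/7
Step 2: Split 3:4, first share = 2945/7 * 3/7 = 8835/49
Step 3: Multiply by 7: 8835/49 * 7 = 8835/7
Final result = 8835/7

8835/7


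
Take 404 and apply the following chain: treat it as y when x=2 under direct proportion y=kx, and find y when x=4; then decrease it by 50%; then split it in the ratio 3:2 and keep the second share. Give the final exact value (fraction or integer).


Start with 404.
Step 1: Direct prop: k = (404)/2; new y = k*4 = 404*4/2 = 808
Step 2: Decrease by 50%: 808 * 50/100 = 404
Step 3: Split 3:2, second share = 404 * 2/5 = 808/5
Final result = 808/5

808/5


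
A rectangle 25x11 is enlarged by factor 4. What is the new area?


Original dimensions: 25 x 11
Enlargement factor = 4
New width = 25 * 4 = 100
New height = 11 * 4 = 44
New area = 100 * 44 = 4400

4400


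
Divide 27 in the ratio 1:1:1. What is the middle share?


Ratio = 1:1:1
Total parts = 1 + 1 + 1 = 3
Value per part = 27 / 3 = 9
First share = 1 * 9 = 9
Middle share = 1 * 9 = 9
Third share = 1 * 9 = 9

9


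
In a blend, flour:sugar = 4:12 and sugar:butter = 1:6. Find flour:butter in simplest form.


Given a:b = 4:12 and b:c = 1:6
Make b consistent. Multiply first ratio by 1: a:b = 4:12
Multiply second ratio by 12: b:c = 12:72
Now b = 12 in both, so a:b:c = 4:12:72
Therefore a:c = 4:72
Simplify by GCD: a:c = 1:18

1:18


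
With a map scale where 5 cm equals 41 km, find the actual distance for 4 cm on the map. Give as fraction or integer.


Map scale: 5 cm = 41 km
Measured distance on map = 4 cm
Set up proportion: 4 * 41 / 5
= 164 / 5
= 164/5 km

164/5


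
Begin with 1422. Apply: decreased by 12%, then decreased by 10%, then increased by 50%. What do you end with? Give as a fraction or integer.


Start: 1422
Step 1: decrease by 12% => multiply by 88/100
  1422 * 88/100 = 31284/25
Step 2: decrease by 10% => multiply by 90/100
  31284/25 * 90/100 = 140778/125
Step 3: increase by 50% => multiply by 150/100
  140778/125 * 150/100 = 211167/125
Final value = 211167/125

211167/125


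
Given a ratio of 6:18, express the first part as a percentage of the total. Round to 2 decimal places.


Total parts = 6 + 18 = 24
First part fraction = 6/24
Percentage = (6/24) * 100
= 0.25 * 100
= 25.00%

25.00


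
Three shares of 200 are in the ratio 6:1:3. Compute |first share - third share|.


Total parts = 6 + 1 + 3 = 10
Value per part = 200 / 10 = 20
Shares: 6*20=120, 1*20=20, 3*20=60
First share = 120, third share = 60
Difference = |120 - 60| = 60

60


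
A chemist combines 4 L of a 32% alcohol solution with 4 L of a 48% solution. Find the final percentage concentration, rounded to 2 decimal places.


Solute in mixture 1 = 32% of 4 L = 4*32/100 = 32/25 L
Solute in mixture 2 = 48% of 4 L = 4*48/100 = 48/25 L
Total solute = 32/25 + 48/25 = 16/5 L
Total volume = 4 + 4 = 8 L
Final concentration = 16/5/8 * 100 = 40.00%

40.00


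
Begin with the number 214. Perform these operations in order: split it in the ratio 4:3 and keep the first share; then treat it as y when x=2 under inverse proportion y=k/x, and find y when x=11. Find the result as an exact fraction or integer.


Start with 214.
Step 1: Split 4:3, first share = 214 * 4/7 = 856/7
Step 2: Inverse prop: k = (856/7)*2; new y = k/11 = 856/7*2/11 = 1712/77
Final result = 1712/77

1712/77


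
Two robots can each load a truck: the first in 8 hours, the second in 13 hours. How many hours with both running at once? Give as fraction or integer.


Rate of A = 1/8 job per hour
Rate of B = 1/13 job per hour
Combined rate = 1/8 + 1/13
Find common denominator: (13 + 8)/(8*13) = 21/104
Combined rate = 21/104 job per hour
Time together = 1 / (21/104) = 104/21 hours

104/21


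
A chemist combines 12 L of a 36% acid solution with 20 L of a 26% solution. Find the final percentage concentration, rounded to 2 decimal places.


Solute in mixture 1 = 36% of 12 L = 12*36/100 = 108/25 L
Solute in mixture 2 = 26% of 20 L = 20*26/100 = 26/5 L
Total solute = 108/25 + 26/5 = 238/25 L
Total volume = 12 + 20 = 32 L
Final concentration = 238/25/32 * 100 = 29.75%

29.75


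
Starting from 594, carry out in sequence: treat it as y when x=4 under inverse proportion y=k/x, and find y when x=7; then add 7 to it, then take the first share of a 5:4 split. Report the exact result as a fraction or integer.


Start with 594.
Step 1: Inverse prop: k = (594)*4; new y = k/7 = 594*4/7 = 2376/7
Step 2: Add 7: 2376/7+7=2425/7; split 5:4 first = 2425/7*5/9 = 12125/63
Final result = 12125/63

12125/63


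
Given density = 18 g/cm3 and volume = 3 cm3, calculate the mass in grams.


Using mass = density * volume
Density = 18 g/cm3
Volume = 3 cm3
Mass = 18 * 3
= 54 g

54


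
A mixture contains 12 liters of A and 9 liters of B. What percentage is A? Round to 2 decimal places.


Volume of A = 12 L
Volume of B = 9 L
Total volume = 12 + 9 = 21 L
Percentage of A = (12/21) * 100
= 57.14%

57.14


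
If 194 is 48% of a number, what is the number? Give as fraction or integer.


Given: 194 is 48% of the whole
Set up: 194 = 48/100 * whole
whole = 194 * 100 / 48
whole = 19400 / 48
whole = 2425/6

2425/6


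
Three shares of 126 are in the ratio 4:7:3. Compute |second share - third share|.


Total parts = 4 + 7 + 3 = 14
Value per part = 126 / 14 = 9
Shares: 4*9=36, 7*9=63, 3*9=27
Second share = 63, third share = 27
Difference = |63 - 27| = 36

36


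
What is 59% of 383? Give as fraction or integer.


Compute 59% of 383
Convert percentage: 59% = 59/100
Multiply: 383 * 59/100
= 22597/100
= 22597/100

22597/100


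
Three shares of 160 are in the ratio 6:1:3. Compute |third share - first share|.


Total parts = 6 + 1 + 3 = 10
Value per part = 160 / 10 = 16
Shares: 6*16=96, 1*16=16, 3*16=48
Third share = 48, first share = 96
Difference = |48 - 96| = 48

48


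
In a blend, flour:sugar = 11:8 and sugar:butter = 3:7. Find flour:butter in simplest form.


Given a:b = 11:8 and b:c = 3:7
Make b consistent. Multiply first ratio by 3: a:b = 33:24
Multiply second ratio by 8: b:c = 24:56
Now b = 24 in both, so a:b:c = 33:24:56
Therefore a:c = 33:56
Simplify by GCD: a:c = 33:56

33:56


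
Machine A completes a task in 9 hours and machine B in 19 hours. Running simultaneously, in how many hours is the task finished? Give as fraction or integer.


Rate of A = 1/9 job per hour
Rate of B = 1/19 job per hour
Combined rate = 1/9 + 1/19
Find common denominator: (19 + 9)/(9*19) = 28/171
Combined rate = 28/171 job per hour
Time together = 1 / (28/171) = 171/28 hours

171/28


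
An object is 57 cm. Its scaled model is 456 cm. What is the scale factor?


Original length = 57 cm
Scaled length = 456 cm
Scale factor = 456 / 57
= 8

8


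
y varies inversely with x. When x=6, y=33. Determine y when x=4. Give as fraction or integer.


Inverse proportion: y = k/x
Find k: k = 6 * 33 = 198
Compute y at x=4: y = 198/4
y = 99/2

99/2


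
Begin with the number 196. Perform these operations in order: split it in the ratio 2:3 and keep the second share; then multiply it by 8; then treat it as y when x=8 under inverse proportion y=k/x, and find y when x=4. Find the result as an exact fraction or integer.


Start with 196.
Step 1: Split 2:3, second share = 196 * 3/5 = 588/5
Step 2: Multiply by 8: 588/5 * 8 = 4704/5
Step 3: Inverse prop: k = (4704/5)*8; new y = k/4 = 4704/5*8/4 = 9408/5
Final result = 9408/5

9408/5


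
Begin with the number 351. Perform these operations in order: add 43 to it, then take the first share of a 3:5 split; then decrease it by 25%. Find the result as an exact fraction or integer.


Start with 351.
Step 1: Add 43: 351+43=394; split 3:5 first = 394*3/8 = 591/4
Step 2: Decrease by 25%: 591/4 * 75/100 = 1773/16
Final result = 1773/16

1773/16


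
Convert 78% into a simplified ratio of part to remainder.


Part = 78%, Remainder = 22%
Ratio = 78:22
GCD(78, 22) = 2
Simplify: 39:11 = 39:11

39:11


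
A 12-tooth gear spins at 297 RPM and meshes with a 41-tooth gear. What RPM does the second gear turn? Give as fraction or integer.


Gear ratio: teeth_A * RPM_A = teeth_B * RPM_B
12 * 297 = 41 * RPM_B
3564 = 41 * RPM_B
RPM_B = 3564 / 41
RPM_B = 3564/41

3564/41


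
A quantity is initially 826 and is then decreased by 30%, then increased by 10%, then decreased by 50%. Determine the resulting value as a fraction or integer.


Start: 826
Step 1: decrease by 30% => multiply by 70/100
  826 * 70/100 = 2891/5
Step 2: increase by 10% => multiply by 110/100
  2891/5 * 110/100 = 31801/50
Step 3: decrease by 50% => multiply by 50/100
  31801/50 * 50/100 = 31801/100
Final value = 31801/100

31801/100


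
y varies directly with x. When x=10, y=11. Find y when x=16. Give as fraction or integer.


Direct proportion: y = kx
Find k: k = 11/10 = 11/10
Compute y at x=16: y = 11/10 * 16
y = 88/5

88/5


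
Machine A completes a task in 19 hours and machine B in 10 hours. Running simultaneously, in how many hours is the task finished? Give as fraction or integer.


Rate of A = 1/19 job per hour
Rate of B = 1/10 job per hour
Combined rate = 1/19 + 1/10
Find common denominator: (10 + 19)/(19*10) = 29/190
Combined rate = 29/190 job per hour
Time together = 1 / (29/190) = 190/29 hours

190/29


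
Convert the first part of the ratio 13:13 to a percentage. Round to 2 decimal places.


Total parts = 13 + 13 = 26
First part fraction = 13/26
Percentage = (13/26) * 100
= 0.5 * 100
= 50.00%

50.00


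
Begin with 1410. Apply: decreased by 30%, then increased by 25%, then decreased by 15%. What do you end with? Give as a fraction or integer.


Start: 1410
Step 1: decrease by 30% => multiply by 70/100
  1410 * 70/100 = 987
Step 2: increase by 25% => multiply by 125/100
  987 * 125/100 = 4935/4
Step 3: decrease by 15% => multiply by 85/100
  4935/4 * 85/100 = 16779/16
Final value = 16779/16

16779/16


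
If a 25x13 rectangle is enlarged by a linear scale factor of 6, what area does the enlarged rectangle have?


Original dimensions: 25 x 13
Enlargement factor = 6
New width = 25 * 6 = 150
New height = 13 * 6 = 78
New area = 150 * 78 = 11700

11700


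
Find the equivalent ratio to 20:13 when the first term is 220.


Original ratio: 20:13
First term target: 220
Scale factor = 220 / 20 = 11
Multiply second term: 13 * 11 = 143
Equivalent ratio = 220:143

220:143


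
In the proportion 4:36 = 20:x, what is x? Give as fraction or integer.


Setting up: 4/36 = 20/x
Cross multiply: 4 * x = 36 * 20
4x = 720
x = 720/4
x = 180

180


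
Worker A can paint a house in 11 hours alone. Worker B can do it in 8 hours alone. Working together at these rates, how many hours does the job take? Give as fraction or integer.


Rate of A = 1/11 job per hour
Rate of B = 1/8 job per hour
Combined rate = 1/11 + 1/8
Find common denominator: (8 + 11)/(11*8) = 19/88
Combined rate = 19/88 job per hour
Time together = 1 / (19/88) = 88/19 hours

88/19


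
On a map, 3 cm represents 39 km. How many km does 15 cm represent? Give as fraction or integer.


Map scale: 3 cm = 39 km
Measured distance on map = 15 cm
Set up proportion: 15 * 39 / 3
= 585 / 3
= 195 km

195


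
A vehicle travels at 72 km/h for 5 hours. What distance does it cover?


Using distance = speed * time
Speed = 72 km/h
Time = 5 hours
Distance = 72 * 5
= 360 km

360


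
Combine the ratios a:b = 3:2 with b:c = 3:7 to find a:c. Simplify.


Given a:b = 3:2 and b:c = 3:7
Make b consistent. Multiply first ratio by 3: a:b = 9:6
Multiply second ratio by 2: b:c = 6:14
Now b = 6 in both, so a:b:c = 9:6:14
Therefore a:c = 9:14
Simplify by GCD: a:c = 9:14

9:14


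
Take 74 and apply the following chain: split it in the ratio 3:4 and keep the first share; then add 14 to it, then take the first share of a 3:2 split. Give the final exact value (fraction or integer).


Start with 74.
Step 1: Split 3:4, first share = 74 * 3/7 = 222/7
Step 2: Add 14: 222/7+14=320/7; split 3:2 first = 320/7*3/5 = 192/7
Final result = 192/7

192/7


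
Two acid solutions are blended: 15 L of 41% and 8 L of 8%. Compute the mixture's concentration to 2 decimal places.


Solute in mixture 1 = 41% of 15 L = 15*41/100 = 123/20 L
Solute in mixture 2 = 8% of 8 L = 8*8/100 = 16/25 L
Total solute = 123/20 + 16/25 = 679/100 L
Total volume = 15 + 8 = 23 L
Final concentration = 679/100/23 * 100 = 29.52%

29.52


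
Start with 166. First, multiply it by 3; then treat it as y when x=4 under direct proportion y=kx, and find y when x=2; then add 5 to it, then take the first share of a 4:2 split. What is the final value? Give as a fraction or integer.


Start with 166.
Step 1: Multiply by 3: 166 * 3 = 498
Step 2: Direct prop: k = (498)/4; new y = k*2 = 498*2/4 = 249
Step 3: Add 5: 249+5=254; split 4:2 first = 254*4/6 = 508/3
Final result = 508/3

508/3


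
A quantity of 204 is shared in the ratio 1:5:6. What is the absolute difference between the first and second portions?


Total parts = 1 + 5 + 6 = 12
Value per part = 204 / 12 = 17
Shares: 1*17=17, 5*17=85, 6*17=102
First share = 17, second share = 85
Difference = |17 - 85| = 68

68


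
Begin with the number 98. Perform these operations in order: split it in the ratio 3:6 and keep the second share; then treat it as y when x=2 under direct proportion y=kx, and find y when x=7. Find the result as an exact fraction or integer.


Start with 98.
Step 1: Split 3:6, second share = 98 * 6/9 = 196/3
Step 2: Direct prop: k = (196/3)/2; new y = k*7 = 196/3*7/2 = 686/3
Final result = 686/3

686/3


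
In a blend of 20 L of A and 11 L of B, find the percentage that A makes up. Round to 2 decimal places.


Volume of A = 20 L
Volume of B = 11 L
Total volume = 20 + 11 = 31 L
Percentage of A = (20/31) * 100
= 64.52%

64.52


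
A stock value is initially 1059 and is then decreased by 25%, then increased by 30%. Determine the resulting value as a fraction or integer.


Start: 1059
Step 1: decrease by 25% => multiply by 75/100
  1059 * 75/100 = 3177/4
Step 2: increase by 30% => multiply by 130/100
  3177/4 * 130/100 = 41301/40
Final value = 41301/40

41301/40


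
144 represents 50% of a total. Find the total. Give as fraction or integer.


Given: 144 is 50% of the whole
Set up: 144 = 50/100 * whole
whole = 144 * 100 / 50
whole = 14400 / 50
whole = 288

288


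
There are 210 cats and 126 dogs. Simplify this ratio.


Find GCD(210, 126)
GCD = 42
Divide both by 42: 210/42 = 5, 126/42 = 3
Simplified ratio = 5:3

5:3


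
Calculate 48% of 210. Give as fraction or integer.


Compute 48% of 210
Convert percentage: 48% = 48/100
Multiply: 210 * 48/100
= 10080/100
= 504/5

504/5


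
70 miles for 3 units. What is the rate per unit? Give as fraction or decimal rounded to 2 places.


Total miles = 70
Number of units = 3
Unit rate = 70 / 3
= 23.33 miles per unit

23.33


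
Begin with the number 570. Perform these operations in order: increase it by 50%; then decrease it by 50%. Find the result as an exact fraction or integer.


Start with 570.
Step 1: Increase by 50%: 570 * 150/100 = 855
Step 2: Decrease by 50%: 855 * 50/100 = 855/2
Final result = 855/2

855/2


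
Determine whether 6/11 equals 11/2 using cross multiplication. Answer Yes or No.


Cross multiply to check 6/11 = 11/2
Left cross product: 6 * 2 = 12
Right cross product: 11 * 11 = 121
12 != 121
Not equal, so proportions differ => No

No


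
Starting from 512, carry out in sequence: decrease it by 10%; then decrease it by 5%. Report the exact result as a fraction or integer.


Start with 512.
Step 1: Decrease by 10%: 512 * 90/100 = 2304/5
Step 2: Decrease by 5%: 2304/5 * 95/100 = 10944/25
Final result = 10944/25

10944/25


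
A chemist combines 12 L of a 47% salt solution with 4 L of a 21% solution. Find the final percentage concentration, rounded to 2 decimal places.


Solute in mixture 1 = 47% of 12 L = 12*47/100 = 141/25 L
Solute in mixture 2 = 21% of 4 L = 4*21/100 = 21/25 L
Total solute = 141/25 + 21/25 = 162/25 L
Total volume = 12 + 4 = 16 L
Final concentration = 162/25/16 * 100 = 40.50%

40.50
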